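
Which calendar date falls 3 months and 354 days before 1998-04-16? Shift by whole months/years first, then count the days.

January 27, 1997

Counting back 3 months and 354 days from April 16, 1998: first the month/year part, then the days.
month 4 − 3 = 1 → January 1998.
Day 16 is valid in January, giving January 16, 1998.
Now subtract 354 days from January 16, 1998.
Going back 16 days from January 16, 1998 reaches the end of the previous month; 354 − 16 = 338 left.
December 1997 has 31 days: 338 − 31 = 307 left.
November 1997 has 30 days: 307 − 30 = 277 left.
October 1997 has 31 days: 277 − 31 = 246 left.
September 1997 has 30 days: 246 − 30 = 216 left.
August 1997 has 31 days: 216 − 31 = 185 left.
July 1997 has 31 days: 185 − 31 = 154 left.
June 1997 has 30 days: 154 − 30 = 124 left.
May 1997 has 31 days: 124 − 31 = 93 left.
April 1997 has 30 days: 93 − 30 = 63 left.
March 1997 has 31 days: 63 − 31 = 32 left.
February 1997 has 28 days (1997 is not a leap year): 32 − 28 = 4 left.
January 1997 has 31 days; 31 − 4 = 27 → January 27, 1997.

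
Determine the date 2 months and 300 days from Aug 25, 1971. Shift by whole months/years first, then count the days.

Counting forward 2 months and 300 days from August 25, 1971: first the month/year part, then the days.
month 8 + 2 = 10 → October 1971.
Day 25 is valid in October, giving October 25, 1971.
Now add 300 days from October 25, 1971.
October has 31 days, so 31 − 25 = 6 days remain after October 25, 1971; 300 − 6 = 294 left.
November 1971 has 30 days: 294 − 30 = 264 left.
December 1971 has 31 days: 264 − 31 = 233 left.
January 1972 has 31 days: 233 − 31 = 202 left.
February 1972 has 29 days (1972 is a leap year): 202 − 29 = 173 left.
March 1972 has 31 days: 173 − 31 = 142 left.
April 1972 has 30 days: 142 − 30 = 112 left.
May 1972 has 31 days: 112 − 31 = 81 left.
June 1972 has 30 days: 81 − 30 = 51 left.
July 1972 has 31 days: 51 − 31 = 20 left.
20 days into August 1972 → August 20, 1972.

August 20, 1972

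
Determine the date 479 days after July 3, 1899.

October 25, 1900

Advancing 479 days from July 3, 1899.
July has 31 days, so 31 − 3 = 28 days remain after July 3, 1899; 479 − 28 = 451 left.
August 1899 has 31 days: 451 − 31 = 420 left.
September 1899 has 30 days: 420 − 30 = 390 left.
October 1899 has 31 days: 390 − 31 = 359 left.
November 1899 has 30 days: 359 − 30 = 329 left.
December 1899 has 31 days: 329 − 31 = 298 left.
January 1900 has 31 days: 298 − 31 = 267 left.
February 1900 has 28 days (1900 is not a leap year (divisible by 100 but not 400)): 267 − 28 = 239 left.
March 1900 has 31 days: 239 − 31 = 208 left.
April 1900 has 30 days: 208 − 30 = 178 left.
May 1900 has 31 days: 178 − 31 = 147 left.
June 1900 has 30 days: 147 − 30 = 117 left.
July 1900 has 31 days: 117 − 31 = 86 left.
August 1900 has 31 days: 86 − 31 = 55 left.
September 1900 has 30 days: 55 − 30 = 25 left.
25 days into October 1900 → October 25, 1900.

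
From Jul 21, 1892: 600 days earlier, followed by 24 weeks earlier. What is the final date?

June 14, 1890

Subtracting 600 days from July 21, 1892:
Going back 21 days from July 21, 1892 reaches the end of the previous month; 600 − 21 = 579 left.
June 1892 has 30 days: 579 − 30 = 549 left.
May 1892 has 31 days: 549 − 31 = 518 left.
April 1892 has 30 days: 518 − 30 = 488 left.
March 1892 has 31 days: 488 − 31 = 457 left.
February 1892 has 29 days (1892 is a leap year): 457 − 29 = 428 left.
January 1892 has 31 days: 428 − 31 = 397 left.
December 1891 has 31 days: 397 − 31 = 366 left.
November 1891 has 30 days: 366 − 30 = 336 left.
October 1891 has 31 days: 336 − 31 = 305 left.
September 1891 has 30 days: 305 − 30 = 275 left.
August 1891 has 31 days: 275 − 31 = 244 left.
July 1891 has 31 days: 244 − 31 = 213 left.
June 1891 has 30 days: 213 − 30 = 183 left.
May 1891 has 31 days: 183 − 31 = 152 left.
April 1891 has 30 days: 152 − 30 = 122 left.
March 1891 has 31 days: 122 − 31 = 91 left.
February 1891 has 28 days (1891 is not a leap year): 91 − 28 = 63 left.
January 1891 has 31 days: 63 − 31 = 32 left.
December 1890 has 31 days: 32 − 31 = 1 left.
November 1890 has 30 days; 30 − 1 = 29 → November 29, 1890.
Counting back 24 weeks (= 168 days) from November 29, 1890:
Going back 29 days from November 29, 1890 reaches the end of the previous month; 168 − 29 = 139 left.
October 1890 has 31 days: 139 − 31 = 108 left.
September 1890 has 30 days: 108 − 30 = 78 left.
August 1890 has 31 days: 78 − 31 = 47 left.
July 1890 has 31 days: 47 − 31 = 16 left.
June 1890 has 30 days; 30 − 16 = 14 → June 14, 1890.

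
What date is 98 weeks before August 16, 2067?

Subtracting 98 weeks = 686 days from August 16, 2067.
Going back 16 days from August 16, 2067 reaches the end of the previous month; 686 − 16 = 670 left.
July 2067 has 31 days: 670 − 31 = 639 left.
June 2067 has 30 days: 639 − 30 = 609 left.
May 2067 has 31 days: 609 − 31 = 578 left.
April 2067 has 30 days: 578 − 30 = 548 left.
March 2067 has 31 days: 548 − 31 = 517 left.
February 2067 has 28 days (2067 is not a leap year): 517 − 28 = 489 left.
January 2067 has 31 days: 489 − 31 = 458 left.
December 2066 has 31 days: 458 − 31 = 427 left.
November 2066 has 30 days: 427 − 30 = 397 left.
October 2066 has 31 days: 397 − 31 = 366 left.
September 2066 has 30 days: 366 − 30 = 336 left.
August 2066 has 31 days: 336 − 31 = 305 left.
July 2066 has 31 days: 305 − 31 = 274 left.
June 2066 has 30 days: 274 − 30 = 244 left.
May 2066 has 31 days: 244 − 31 = 213 left.
April 2066 has 30 days: 213 − 30 = 183 left.
March 2066 has 31 days: 183 − 31 = 152 left.
February 2066 has 28 days (2066 is not a leap year): 152 − 28 = 124 left.
January 2066 has 31 days: 124 − 31 = 93 left.
December 2065 has 31 days: 93 − 31 = 62 left.
November 2065 has 30 days: 62 − 30 = 32 left.
October 2065 has 31 days: 32 − 31 = 1 left.
September 2065 has 30 days; 30 − 1 = 29 → September 29, 2065.

September 29, 2065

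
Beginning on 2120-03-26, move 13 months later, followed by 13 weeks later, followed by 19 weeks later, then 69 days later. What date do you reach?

Counting forward 13 months from March 26, 2120:
month 3 + 13 = 16, which is month 4 of year 2121 → April 2121.
Day 26 is valid in April, giving April 26, 2121.
Advancing 13 weeks (= 91 days) from April 26, 2121:
April has 30 days, so 30 − 26 = 4 days remain after April 26, 2121; 91 − 4 = 87 left.
May 2121 has 31 days: 87 − 31 = 56 left.
June 2121 has 30 days: 56 − 30 = 26 left.
26 days into July 2121 → July 26, 2121.
Counting forward 19 weeks (= 133 days) from July 26, 2121:
July has 31 days, so 31 − 26 = 5 days remain after July 26, 2121; 133 − 5 = 128 left.
August 2121 has 31 days: 128 − 31 = 97 left.
September 2121 has 30 days: 97 − 30 = 67 left.
October 2121 has 31 days: 67 − 31 = 36 left.
November 2121 has 30 days: 36 − 30 = 6 left.
6 days into December 2121 → December 6, 2121.
Advancing 69 days from December 6, 2121:
December has 31 days, so 31 − 6 = 25 days remain after December 6, 2121; 69 − 25 = 44 left.
January 2122 has 31 days: 44 − 31 = 13 left.
13 days into February 2122 → February 13, 2122.

February 13, 2122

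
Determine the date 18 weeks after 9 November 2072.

Adding 18 weeks = 126 days from November 9, 2072.
November has 30 days, so 30 − 9 = 21 days remain after November 9, 2072; 126 − 21 = 105 left.
December 2072 has 31 days: 105 − 31 = 74 left.
January 2073 has 31 days: 74 − 31 = 43 left.
February 2073 has 28 days (2073 is not a leap year): 43 − 28 = 15 left.
15 days into March 2073 → March 15, 2073.

March 15, 2073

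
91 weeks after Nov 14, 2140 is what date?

Adding 91 weeks = 637 days from November 14, 2140.
November has 30 days, so 30 − 14 = 16 days remain after November 14, 2140; 637 − 16 = 621 left.
December 2140 has 31 days: 621 − 31 = 590 left.
January 2141 has 31 days: 590 − 31 = 559 left.
February 2141 has 28 days (2141 is not a leap year): 559 − 28 = 531 left.
March 2141 has 31 days: 531 − 31 = 500 left.
April 2141 has 30 days: 500 − 30 = 470 left.
May 2141 has 31 days: 470 − 31 = 439 left.
June 2141 has 30 days: 439 − 30 = 409 left.
July 2141 has 31 days: 409 − 31 = 378 left.
August 2141 has 31 days: 378 − 31 = 347 left.
September 2141 has 30 days: 347 − 30 = 317 left.
October 2141 has 31 days: 317 − 31 = 286 left.
November 2141 has 30 days: 286 − 30 = 256 left.
December 2141 has 31 days: 256 − 31 = 225 left.
January 2142 has 31 days: 225 − 31 = 194 left.
February 2142 has 28 days (2142 is not a leap year): 194 − 28 = 166 left.
March 2142 has 31 days: 166 − 31 = 135 left.
April 2142 has 30 days: 135 − 30 = 105 left.
May 2142 has 31 days: 105 − 31 = 74 left.
June 2142 has 30 days: 74 − 30 = 44 left.
July 2142 has 31 days: 44 − 31 = 13 left.
13 days into August 2142 → August 13, 2142.

August 13, 2142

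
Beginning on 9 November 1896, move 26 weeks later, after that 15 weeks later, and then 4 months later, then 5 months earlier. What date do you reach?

July 23, 1897

Counting forward 26 weeks (= 182 days) from November 9, 1896:
November has 30 days, so 30 − 9 = 21 days remain after November 9, 1896; 182 − 21 = 161 left.
December 1896 has 31 days: 161 − 31 = 130 left.
January 1897 has 31 days: 130 − 31 = 99 left.
February 1897 has 28 days (1897 is not a leap year): 99 − 28 = 71 left.
March 1897 has 31 days: 71 − 31 = 40 left.
April 1897 has 30 days: 40 − 30 = 10 left.
10 days into May 1897 → May 10, 1897.
Counting forward 15 weeks (= 105 days) from May 10, 1897:
May has 31 days, so 31 − 10 = 21 days remain after May 10, 1897; 105 − 21 = 84 left.
June 1897 has 30 days: 84 − 30 = 54 left.
July 1897 has 31 days: 54 − 31 = 23 left.
23 days into August 1897 → August 23, 1897.
Counting forward 4 months from August 23, 1897:
month 8 + 4 = 12 → December 1897.
Day 23 is valid in December, giving December 23, 1897.
Counting back 5 months from December 23, 1897:
month 12 − 5 = 7 → July 1897.
Day 23 is valid in July, giving July 23, 1897.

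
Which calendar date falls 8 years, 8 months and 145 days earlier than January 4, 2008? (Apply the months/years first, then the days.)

Going back 8 years, 8 months and 145 days from January 4, 2008: first the month/year part, then the days.
-8 years → 2000; month 1 − 8 = -7, which is month 5 of year 1999 → May 1999.
Day 4 is valid in May, giving May 4, 1999.
Now subtract 145 days from May 4, 1999.
Going back 4 days from May 4, 1999 reaches the end of the previous month; 145 − 4 = 141 left.
April 1999 has 30 days: 141 − 30 = 111 left.
March 1999 has 31 days: 111 − 31 = 80 left.
February 1999 has 28 days (1999 is not a leap year): 80 − 28 = 52 left.
January 1999 has 31 days: 52 − 31 = 21 left.
December 1998 has 31 days; 31 − 21 = 10 → December 10, 1998.

December 10, 1998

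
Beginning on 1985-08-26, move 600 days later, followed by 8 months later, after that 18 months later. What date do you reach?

Advancing 600 days from August 26, 1985:
August has 31 days, so 31 − 26 = 5 days remain after August 26, 1985; 600 − 5 = 595 left.
September 1985 has 30 days: 595 − 30 = 565 left.
October 1985 has 31 days: 565 − 31 = 534 left.
November 1985 has 30 days: 534 − 30 = 504 left.
December 1985 has 31 days: 504 − 31 = 473 left.
January 1986 has 31 days: 473 − 31 = 442 left.
February 1986 has 28 days (1986 is not a leap year): 442 − 28 = 414 left.
March 1986 has 31 days: 414 − 31 = 383 left.
April 1986 has 30 days: 383 − 30 = 353 left.
May 1986 has 31 days: 353 − 31 = 322 left.
June 1986 has 30 days: 322 − 30 = 292 left.
July 1986 has 31 days: 292 − 31 = 261 left.
August 1986 has 31 days: 261 − 31 = 230 left.
September 1986 has 30 days: 230 − 30 = 200 left.
October 1986 has 31 days: 200 − 31 = 169 left.
November 1986 has 30 days: 169 − 30 = 139 left.
December 1986 has 31 days: 139 − 31 = 108 left.
January 1987 has 31 days: 108 − 31 = 77 left.
February 1987 has 28 days (1987 is not a leap year): 77 − 28 = 49 left.
March 1987 has 31 days: 49 − 31 = 18 left.
18 days into April 1987 → April 18, 1987.
Counting forward 8 months from April 18, 1987:
month 4 + 8 = 12 → December 1987.
Day 18 is valid in December, giving December 18, 1987.
Adding 18 months from December 18, 1987:
month 12 + 18 = 30, which is month 6 of year 1989 → June 1989.
Day 18 is valid in June, giving June 18, 1989.

June 18, 1989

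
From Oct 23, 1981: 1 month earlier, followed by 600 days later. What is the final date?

May 16, 1983

Going back 1 month from October 23, 1981:
month 10 − 1 = 9 → September 1981.
Day 23 is valid in September, giving September 23, 1981.
Counting forward 600 days from September 23, 1981:
September has 30 days, so 30 − 23 = 7 days remain after September 23, 1981; 600 − 7 = 593 left.
October 1981 has 31 days: 593 − 31 = 562 left.
November 1981 has 30 days: 562 − 30 = 532 left.
December 1981 has 31 days: 532 − 31 = 501 left.
January 1982 has 31 days: 501 − 31 = 470 left.
February 1982 has 28 days (1982 is not a leap year): 470 − 28 = 442 left.
March 1982 has 31 days: 442 − 31 = 411 left.
April 1982 has 30 days: 411 − 30 = 381 left.
May 1982 has 31 days: 381 − 31 = 350 left.
June 1982 has 30 days: 350 − 30 = 320 left.
July 1982 has 31 days: 320 − 31 = 289 left.
August 1982 has 31 days: 289 − 31 = 258 left.
September 1982 has 30 days: 258 − 30 = 228 left.
October 1982 has 31 days: 228 − 31 = 197 left.
November 1982 has 30 days: 197 − 30 = 167 left.
December 1982 has 31 days: 167 − 31 = 136 left.
January 1983 has 31 days: 136 − 31 = 105 left.
February 1983 has 28 days (1983 is not a leap year): 105 − 28 = 77 left.
March 1983 has 31 days: 77 − 31 = 46 left.
April 1983 has 30 days: 46 − 30 = 16 left.
16 days into May 1983 → May 16, 1983.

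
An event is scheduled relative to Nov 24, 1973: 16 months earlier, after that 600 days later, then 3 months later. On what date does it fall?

Subtracting 16 months from November 24, 1973:
month 11 − 16 = -5, which is month 7 of year 1972 → July 1972.
Day 24 is valid in July, giving July 24, 1972.
Adding 600 days from July 24, 1972:
July has 31 days, so 31 − 24 = 7 days remain after July 24, 1972; 600 − 7 = 593 left.
August 1972 has 31 days: 593 − 31 = 562 left.
September 1972 has 30 days: 562 − 30 = 532 left.
October 1972 has 31 days: 532 − 31 = 501 left.
November 1972 has 30 days: 501 − 30 = 471 left.
December 1972 has 31 days: 471 − 31 = 440 left.
January 1973 has 31 days: 440 − 31 = 409 left.
February 1973 has 28 days (1973 is not a leap year): 409 − 28 = 381 left.
March 1973 has 31 days: 381 − 31 = 350 left.
April 1973 has 30 days: 350 − 30 = 320 left.
May 1973 has 31 days: 320 − 31 = 289 left.
June 1973 has 30 days: 289 − 30 = 259 left.
July 1973 has 31 days: 259 − 31 = 228 left.
August 1973 has 31 days: 228 − 31 = 197 left.
September 1973 has 30 days: 197 − 30 = 167 left.
October 1973 has 31 days: 167 − 31 = 136 left.
November 1973 has 30 days: 136 − 30 = 106 left.
December 1973 has 31 days: 106 − 31 = 75 left.
January 1974 has 31 days: 75 − 31 = 44 left.
February 1974 has 28 days (1974 is not a leap year): 44 − 28 = 16 left.
16 days into March 1974 → March 16, 1974.
Counting forward 3 months from March 16, 1974:
month 3 + 3 = 6 → June 1974.
Day 16 is valid in June, giving June 16, 1974.

June 16, 1974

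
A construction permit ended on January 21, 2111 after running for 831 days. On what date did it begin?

October 12, 2108

Counting back 831 days from January 21, 2111.
Going back 21 days from January 21, 2111 reaches the end of the previous month; 831 − 21 = 810 left.
December 2110 has 31 days: 810 − 31 = 779 left.
November 2110 has 30 days: 779 − 30 = 749 left.
October 2110 has 31 days: 749 − 31 = 718 left.
September 2110 has 30 days: 718 − 30 = 688 left.
August 2110 has 31 days: 688 − 31 = 657 left.
July 2110 has 31 days: 657 − 31 = 626 left.
June 2110 has 30 days: 626 − 30 = 596 left.
May 2110 has 31 days: 596 − 31 = 565 left.
April 2110 has 30 days: 565 − 30 = 535 left.
March 2110 has 31 days: 535 − 31 = 504 left.
February 2110 has 28 days (2110 is not a leap year): 504 − 28 = 476 left.
January 2110 has 31 days: 476 − 31 = 445 left.
December 2109 has 31 days: 445 − 31 = 414 left.
November 2109 has 30 days: 414 − 30 = 384 left.
October 2109 has 31 days: 384 − 31 = 353 left.
September 2109 has 30 days: 353 − 30 = 323 left.
August 2109 has 31 days: 323 − 31 = 292 left.
July 2109 has 31 days: 292 − 31 = 261 left.
June 2109 has 30 days: 261 − 30 = 231 left.
May 2109 has 31 days: 231 − 31 = 200 left.
April 2109 has 30 days: 200 − 30 = 170 left.
March 2109 has 31 days: 170 − 31 = 139 left.
February 2109 has 28 days (2109 is not a leap year): 139 − 28 = 111 left.
January 2109 has 31 days: 111 − 31 = 80 left.
December 2108 has 31 days: 80 − 31 = 49 left.
November 2108 has 30 days: 49 − 30 = 19 left.
October 2108 has 31 days; 31 − 19 = 12 → October 12, 2108.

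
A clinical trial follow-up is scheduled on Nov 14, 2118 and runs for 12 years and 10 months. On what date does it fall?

Counting forward 12 years and 10 months from November 14, 2118.
+12 years → 2130; month 11 + 10 = 21, which is month 9 of year 2131 → September 2131.
Day 14 is valid in September, giving September 14, 2131.

September 14, 2131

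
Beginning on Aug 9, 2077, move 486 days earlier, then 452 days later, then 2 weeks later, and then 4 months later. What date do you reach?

November 20, 2077

Subtracting 486 days from August 9, 2077:
Going back 9 days from August 9, 2077 reaches the end of the previous month; 486 − 9 = 477 left.
July 2077 has 31 days: 477 − 31 = 446 left.
June 2077 has 30 days: 446 − 30 = 416 left.
May 2077 has 31 days: 416 − 31 = 385 left.
April 2077 has 30 days: 385 − 30 = 355 left.
March 2077 has 31 days: 355 − 31 = 324 left.
February 2077 has 28 days (2077 is not a leap year): 324 − 28 = 296 left.
January 2077 has 31 days: 296 − 31 = 265 left.
December 2076 has 31 days: 265 − 31 = 234 left.
November 2076 has 30 days: 234 − 30 = 204 left.
October 2076 has 31 days: 204 − 31 = 173 left.
September 2076 has 30 days: 173 − 30 = 143 left.
August 2076 has 31 days: 143 − 31 = 112 left.
July 2076 has 31 days: 112 − 31 = 81 left.
June 2076 has 30 days: 81 − 30 = 51 left.
May 2076 has 31 days: 51 − 31 = 20 left.
April 2076 has 30 days; 30 − 20 = 10 → April 10, 2076.
Advancing 452 days from April 10, 2076:
April has 30 days, so 30 − 10 = 20 days remain after April 10, 2076; 452 − 20 = 432 left.
May 2076 has 31 days: 432 − 31 = 401 left.
June 2076 has 30 days: 401 − 30 = 371 left.
July 2076 has 31 days: 371 − 31 = 340 left.
August 2076 has 31 days: 340 − 31 = 309 left.
September 2076 has 30 days: 309 − 30 = 279 left.
October 2076 has 31 days: 279 − 31 = 248 left.
November 2076 has 30 days: 248 − 30 = 218 left.
December 2076 has 31 days: 218 − 31 = 187 left.
January 2077 has 31 days: 187 − 31 = 156 left.
February 2077 has 28 days (2077 is not a leap year): 156 − 28 = 128 left.
March 2077 has 31 days: 128 − 31 = 97 left.
April 2077 has 30 days: 97 − 30 = 67 left.
May 2077 has 31 days: 67 − 31 = 36 left.
June 2077 has 30 days: 36 − 30 = 6 left.
6 days into July 2077 → July 6, 2077.
Counting forward 2 weeks (= 14 days) from July 6, 2077:
July has 31 days; 6 + 14 = 20, still in July.
Adding 4 months from July 20, 2077:
month 7 + 4 = 11 → November 2077.
Day 20 is valid in November, giving November 20, 2077.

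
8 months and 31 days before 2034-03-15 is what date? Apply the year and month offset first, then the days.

Subtracting 8 months and 31 days from March 15, 2034: first the month/year part, then the days.
month 3 − 8 = -5, which is month 7 of year 2033 → July 2033.
Day 15 is valid in July, giving July 15, 2033.
Now subtract 31 days from July 15, 2033.
Going back 15 days from July 15, 2033 reaches the end of the previous month; 31 − 15 = 16 left.
June 2033 has 30 days; 30 − 16 = 14 → June 14, 2033.

June 14, 2033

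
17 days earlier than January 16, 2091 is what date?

Going back 17 days from January 16, 2091.
Going back 16 days from January 16, 2091 reaches the end of the previous month; 17 − 16 = 1 left.
December 2090 has 31 days; 31 − 1 = 30 → December 30, 2090.

December 30, 2090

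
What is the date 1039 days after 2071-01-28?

December 2, 2073

Adding 1039 days from January 28, 2071.
January has 31 days, so 31 − 28 = 3 days remain after January 28, 2071; 1039 − 3 = 1036 left.
February 2071 has 28 days (2071 is not a leap year): 1036 − 28 = 1008 left.
March 2071 has 31 days: 1008 − 31 = 977 left.
April 2071 has 30 days: 977 − 30 = 947 left.
May 2071 has 31 days: 947 − 31 = 916 left.
June 2071 has 30 days: 916 − 30 = 886 left.
July 2071 has 31 days: 886 − 31 = 855 left.
August 2071 has 31 days: 855 − 31 = 824 left.
September 2071 has 30 days: 824 − 30 = 794 left.
October 2071 has 31 days: 794 − 31 = 763 left.
November 2071 has 30 days: 763 − 30 = 733 left.
December 2071 has 31 days: 733 − 31 = 702 left.
January 2072 has 31 days: 702 − 31 = 671 left.
February 2072 has 29 days (2072 is a leap year): 671 − 29 = 642 left.
March 2072 has 31 days: 642 − 31 = 611 left.
April 2072 has 30 days: 611 − 30 = 581 left.
May 2072 has 31 days: 581 − 31 = 550 left.
June 2072 has 30 days: 550 − 30 = 520 left.
July 2072 has 31 days: 520 − 31 = 489 left.
August 2072 has 31 days: 489 − 31 = 458 left.
September 2072 has 30 days: 458 − 30 = 428 left.
October 2072 has 31 days: 428 − 31 = 397 left.
November 2072 has 30 days: 397 − 30 = 367 left.
December 2072 has 31 days: 367 − 31 = 336 left.
January 2073 has 31 days: 336 − 31 = 305 left.
February 2073 has 28 days (2073 is not a leap year): 305 − 28 = 277 left.
March 2073 has 31 days: 277 − 31 = 246 left.
April 2073 has 30 days: 246 − 30 = 216 left.
May 2073 has 31 days: 216 − 31 = 185 left.
June 2073 has 30 days: 185 − 30 = 155 left.
July 2073 has 31 days: 155 − 31 = 124 left.
August 2073 has 31 days: 124 − 31 = 93 left.
September 2073 has 30 days: 93 − 30 = 63 left.
October 2073 has 31 days: 63 − 31 = 32 left.
November 2073 has 30 days: 32 − 30 = 2 left.
2 days into December 2073 → December 2, 2073.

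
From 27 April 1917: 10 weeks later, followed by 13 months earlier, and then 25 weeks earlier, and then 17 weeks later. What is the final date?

April 11, 1916

Counting forward 10 weeks (= 70 days) from April 27, 1917:
April has 30 days, so 30 − 27 = 3 days remain after April 27, 1917; 70 − 3 = 67 left.
May 1917 has 31 days: 67 − 31 = 36 left.
June 1917 has 30 days: 36 − 30 = 6 left.
6 days into July 1917 → July 6, 1917.
Going back 13 months from July 6, 1917:
month 7 − 13 = -6, which is month 6 of year 1916 → June 1916.
Day 6 is valid in June, giving June 6, 1916.
Counting back 25 weeks (= 175 days) from June 6, 1916:
Going back 6 days from June 6, 1916 reaches the end of the previous month; 175 − 6 = 169 left.
May 1916 has 31 days: 169 − 31 = 138 left.
April 1916 has 30 days: 138 − 30 = 108 left.
March 1916 has 31 days: 108 − 31 = 77 left.
February 1916 has 29 days (1916 is a leap year): 77 − 29 = 48 left.
January 1916 has 31 days: 48 − 31 = 17 left.
December 1915 has 31 days; 31 − 17 = 14 → December 14, 1915.
Advancing 17 weeks (= 119 days) from December 14, 1915:
December has 31 days, so 31 − 14 = 17 days remain after December 14, 1915; 119 − 17 = 102 left.
January 1916 has 31 days: 102 − 31 = 71 left.
February 1916 has 29 days (1916 is a leap year): 71 − 29 = 42 left.
March 1916 has 31 days: 42 − 31 = 11 left.
11 days into April 1916 → April 11, 1916.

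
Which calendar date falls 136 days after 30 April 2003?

Adding 136 days from April 30, 2003.
April has 30 days, so 30 − 30 = 0 days remain after April 30, 2003; 136 − 0 = 136 left.
May 2003 has 31 days: 136 − 31 = 105 left.
June 2003 has 30 days: 105 − 30 = 75 left.
July 2003 has 31 days: 75 − 31 = 44 left.
August 2003 has 31 days: 44 − 31 = 13 left.
13 days into September 2003 → September 13, 2003.

September 13, 2003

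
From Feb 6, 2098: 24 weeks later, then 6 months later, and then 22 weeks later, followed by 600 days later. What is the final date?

Advancing 24 weeks (= 168 days) from February 6, 2098:
February has 28 days, so 28 − 6 = 22 days remain after February 6, 2098; 168 − 22 = 146 left.
March 2098 has 31 days: 146 − 31 = 115 left.
April 2098 has 30 days: 115 − 30 = 85 left.
May 2098 has 31 days: 85 − 31 = 54 left.
June 2098 has 30 days: 54 − 30 = 24 left.
24 days into July 2098 → July 24, 2098.
Counting forward 6 months from July 24, 2098:
month 7 + 6 = 13, which is month 1 of year 2099 → January 2099.
Day 24 is valid in January, giving January 24, 2099.
Counting forward 22 weeks (= 154 days) from January 24, 2099:
January has 31 days, so 31 − 24 = 7 days remain after January 24, 2099; 154 − 7 = 147 left.
February 2099 has 28 days (2099 is not a leap year): 147 − 28 = 119 left.
March 2099 has 31 days: 119 − 31 = 88 left.
April 2099 has 30 days: 88 − 30 = 58 left.
May 2099 has 31 days: 58 − 31 = 27 left.
27 days into June 2099 → June 27, 2099.
Advancing 600 days from June 27, 2099:
June has 30 days, so 30 − 27 = 3 days remain after June 27, 2099; 600 − 3 = 597 left.
July 2099 has 31 days: 597 − 31 = 566 left.
August 2099 has 31 days: 566 − 31 = 535 left.
September 2099 has 30 days: 535 − 30 = 505 left.
October 2099 has 31 days: 505 − 31 = 474 left.
November 2099 has 30 days: 474 − 30 = 444 left.
December 2099 has 31 days: 444 − 31 = 413 left.
January 2100 has 31 days: 413 − 31 = 382 left.
February 2100 has 28 days (2100 is not a leap year (divisible by 100 but not 400)): 382 − 28 = 354 left.
March 2100 has 31 days: 354 − 31 = 323 left.
April 2100 has 30 days: 323 − 30 = 293 left.
May 2100 has 31 days: 293 − 31 = 262 left.
June 2100 has 30 days: 262 − 30 = 232 left.
July 2100 has 31 days: 232 − 31 = 201 left.
August 2100 has 31 days: 201 − 31 = 170 left.
September 2100 has 30 days: 170 − 30 = 140 left.
October 2100 has 31 days: 140 − 31 = 109 left.
November 2100 has 30 days: 109 − 30 = 79 left.
December 2100 has 31 days: 79 − 31 = 48 left.
January 2101 has 31 days: 48 − 31 = 17 left.
17 days into February 2101 → February 17, 2101.

February 17, 2101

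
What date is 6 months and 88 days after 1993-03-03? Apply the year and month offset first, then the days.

Adding 6 months and 88 days from March 3, 1993: first the month/year part, then the days.
month 3 + 6 = 9 → September 1993.
Day 3 is valid in September, giving September 3, 1993.
Now add 88 days from September 3, 1993.
September has 30 days, so 30 − 3 = 27 days remain after September 3, 1993; 88 − 27 = 61 left.
October 1993 has 31 days: 61 − 31 = 30 left.
30 days into November 1993 → November 30, 1993.

November 30, 1993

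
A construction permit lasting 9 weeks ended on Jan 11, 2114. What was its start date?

November 9, 2113

Going back 9 weeks = 63 days from January 11, 2114.
Going back 11 days from January 11, 2114 reaches the end of the previous month; 63 − 11 = 52 left.
December 2113 has 31 days: 52 − 31 = 21 left.
November 2113 has 30 days; 30 − 21 = 9 → November 9, 2113.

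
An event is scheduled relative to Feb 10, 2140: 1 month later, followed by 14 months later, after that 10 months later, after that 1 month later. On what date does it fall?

Advancing 1 month from February 10, 2140:
month 2 + 1 = 3 → March 2140.
Day 10 is valid in March, giving March 10, 2140.
Adding 14 months from March 10, 2140:
month 3 + 14 = 17, which is month 5 of year 2141 → May 2141.
Day 10 is valid in May, giving May 10, 2141.
Counting forward 10 months from May 10, 2141:
month 5 + 10 = 15, which is month 3 of year 2142 → March 2142.
Day 10 is valid in March, giving March 10, 2142.
Advancing 1 month from March 10, 2142:
month 3 + 1 = 4 → April 2142.
Day 10 is valid in April, giving April 10, 2142.

April 10, 2142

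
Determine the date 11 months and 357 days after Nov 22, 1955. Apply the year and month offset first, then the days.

October 14, 1957

Adding 11 months and 357 days from November 22, 1955: first the month/year part, then the days.
month 11 + 11 = 22, which is month 10 of year 1956 → October 1956.
Day 22 is valid in October, giving October 22, 1956.
Now add 357 days from October 22, 1956.
October has 31 days, so 31 − 22 = 9 days remain after October 22, 1956; 357 − 9 = 348 left.
November 1956 has 30 days: 348 − 30 = 318 left.
December 1956 has 31 days: 318 − 31 = 287 left.
January 1957 has 31 days: 287 − 31 = 256 left.
February 1957 has 28 days (1957 is not a leap year): 256 − 28 = 228 left.
March 1957 has 31 days: 228 − 31 = 197 left.
April 1957 has 30 days: 197 − 30 = 167 left.
May 1957 has 31 days: 167 − 31 = 136 left.
June 1957 has 30 days: 136 − 30 = 106 left.
July 1957 has 31 days: 106 − 31 = 75 left.
August 1957 has 31 days: 75 − 31 = 44 left.
September 1957 has 30 days: 44 − 30 = 14 left.
14 days into October 1957 → October 14, 1957.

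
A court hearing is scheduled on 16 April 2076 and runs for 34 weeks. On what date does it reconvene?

Advancing 34 weeks = 238 days from April 16, 2076.
April has 30 days, so 30 − 16 = 14 days remain after April 16, 2076; 238 − 14 = 224 left.
May 2076 has 31 days: 224 − 31 = 193 left.
June 2076 has 30 days: 193 − 30 = 163 left.
July 2076 has 31 days: 163 − 31 = 132 left.
August 2076 has 31 days: 132 − 31 = 101 left.
September 2076 has 30 days: 101 − 30 = 71 left.
October 2076 has 31 days: 71 − 31 = 40 left.
November 2076 has 30 days: 40 − 30 = 10 left.
10 days into December 2076 → December 10, 2076.

December 10, 2076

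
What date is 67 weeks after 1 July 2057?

October 13, 2058

Advancing 67 weeks = 469 days from July 1, 2057.
July has 31 days, so 31 − 1 = 30 days remain after July 1, 2057; 469 − 30 = 439 left.
August 2057 has 31 days: 439 − 31 = 408 left.
September 2057 has 30 days: 408 − 30 = 378 left.
October 2057 has 31 days: 378 − 31 = 347 left.
November 2057 has 30 days: 347 − 30 = 317 left.
December 2057 has 31 days: 317 − 31 = 286 left.
January 2058 has 31 days: 286 − 31 = 255 left.
February 2058 has 28 days (2058 is not a leap year): 255 − 28 = 227 left.
March 2058 has 31 days: 227 − 31 = 196 left.
April 2058 has 30 days: 196 − 30 = 166 left.
May 2058 has 31 days: 166 − 31 = 135 left.
June 2058 has 30 days: 135 − 30 = 105 left.
July 2058 has 31 days: 105 − 31 = 74 left.
August 2058 has 31 days: 74 − 31 = 43 left.
September 2058 has 30 days: 43 − 30 = 13 left.
13 days into October 2058 → October 13, 2058.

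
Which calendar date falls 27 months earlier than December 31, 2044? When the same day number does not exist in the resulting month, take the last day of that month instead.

Going back 27 months from December 31, 2044.
month 12 − 27 = -15, which is month 9 of year 2042 → September 2042.
September 2042 has only 30 days and the start was day 31, so the date clamps to September 30, 2042.

September 30, 2042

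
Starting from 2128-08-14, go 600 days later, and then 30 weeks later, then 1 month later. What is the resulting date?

Counting forward 600 days from August 14, 2128:
August has 31 days, so 31 − 14 = 17 days remain after August 14, 2128; 600 − 17 = 583 left.
September 2128 has 30 days: 583 − 30 = 553 left.
October 2128 has 31 days: 553 − 31 = 522 left.
November 2128 has 30 days: 522 − 30 = 492 left.
December 2128 has 31 days: 492 − 31 = 461 left.
January 2129 has 31 days: 461 − 31 = 430 left.
February 2129 has 28 days (2129 is not a leap year): 430 − 28 = 402 left.
March 2129 has 31 days: 402 − 31 = 371 left.
April 2129 has 30 days: 371 − 30 = 341 left.
May 2129 has 31 days: 341 − 31 = 310 left.
June 2129 has 30 days: 310 − 30 = 280 left.
July 2129 has 31 days: 280 − 31 = 249 left.
August 2129 has 31 days: 249 − 31 = 218 left.
September 2129 has 30 days: 218 − 30 = 188 left.
October 2129 has 31 days: 188 − 31 = 157 left.
November 2129 has 30 days: 157 − 30 = 127 left.
December 2129 has 31 days: 127 − 31 = 96 left.
January 2130 has 31 days: 96 − 31 = 65 left.
February 2130 has 28 days (2130 is not a leap year): 65 − 28 = 37 left.
March 2130 has 31 days: 37 − 31 = 6 left.
6 days into April 2130 → April 6, 2130.
Adding 30 weeks (= 210 days) from April 6, 2130:
April has 30 days, so 30 − 6 = 24 days remain after April 6, 2130; 210 − 24 = 186 left.
May 2130 has 31 days: 186 − 31 = 155 left.
June 2130 has 30 days: 155 − 30 = 125 left.
July 2130 has 31 days: 125 − 31 = 94 left.
August 2130 has 31 days: 94 − 31 = 63 left.
September 2130 has 30 days: 63 − 30 = 33 left.
October 2130 has 31 days: 33 − 31 = 2 left.
2 days into November 2130 → November 2, 2130.
Adding 1 month from November 2, 2130:
month 11 + 1 = 12 → December 2130.
Day 2 is valid in December, giving December 2, 2130.

December 2, 2130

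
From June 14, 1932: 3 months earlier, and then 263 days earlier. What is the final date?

June 25, 1931

Going back 3 months from June 14, 1932:
month 6 − 3 = 3 → March 1932.
Day 14 is valid in March, giving March 14, 1932.
Counting back 263 days from March 14, 1932:
Going back 14 days from March 14, 1932 reaches the end of the previous month; 263 − 14 = 249 left.
February 1932 has 29 days (1932 is a leap year): 249 − 29 = 220 left.
January 1932 has 31 days: 220 − 31 = 189 left.
December 1931 has 31 days: 189 − 31 = 158 left.
November 1931 has 30 days: 158 − 30 = 128 left.
October 1931 has 31 days: 128 − 31 = 97 left.
September 1931 has 30 days: 97 − 30 = 67 left.
August 1931 has 31 days: 67 − 31 = 36 left.
July 1931 has 31 days: 36 − 31 = 5 left.
June 1931 has 30 days; 30 − 5 = 25 → June 25, 1931.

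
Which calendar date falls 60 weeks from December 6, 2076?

Counting forward 60 weeks = 420 days from December 6, 2076.
December has 31 days, so 31 − 6 = 25 days remain after December 6, 2076; 420 − 25 = 395 left.
January 2077 has 31 days: 395 − 31 = 364 left.
February 2077 has 28 days (2077 is not a leap year): 364 − 28 = 336 left.
March 2077 has 31 days: 336 − 31 = 305 left.
April 2077 has 30 days: 305 − 30 = 275 left.
May 2077 has 31 days: 275 − 31 = 244 left.
June 2077 has 30 days: 244 − 30 = 214 left.
July 2077 has 31 days: 214 − 31 = 183 left.
August 2077 has 31 days: 183 − 31 = 152 left.
September 2077 has 30 days: 152 − 30 = 122 left.
October 2077 has 31 days: 122 − 31 = 91 left.
November 2077 has 30 days: 91 − 30 = 61 left.
December 2077 has 31 days: 61 − 31 = 30 left.
30 days into January 2078 → January 30, 2078.

January 30, 2078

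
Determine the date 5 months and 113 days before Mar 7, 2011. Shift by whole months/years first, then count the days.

June 16, 2010

Counting back 5 months and 113 days from March 7, 2011: first the month/year part, then the days.
month 3 − 5 = -2, which is month 10 of year 2010 → October 2010.
Day 7 is valid in October, giving October 7, 2010.
Now subtract 113 days from October 7, 2010.
Going back 7 days from October 7, 2010 reaches the end of the previous month; 113 − 7 = 106 left.
September 2010 has 30 days: 106 − 30 = 76 left.
August 2010 has 31 days: 76 − 31 = 45 left.
July 2010 has 31 days: 45 − 31 = 14 left.
June 2010 has 30 days; 30 − 14 = 16 → June 16, 2010.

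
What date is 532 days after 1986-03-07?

Adding 532 days from March 7, 1986.
March has 31 days, so 31 − 7 = 24 days remain after March 7, 1986; 532 − 24 = 508 left.
April 1986 has 30 days: 508 − 30 = 478 left.
May 1986 has 31 days: 478 − 31 = 447 left.
June 1986 has 30 days: 447 − 30 = 417 left.
July 1986 has 31 days: 417 − 31 = 386 left.
August 1986 has 31 days: 386 − 31 = 355 left.
September 1986 has 30 days: 355 − 30 = 325 left.
October 1986 has 31 days: 325 − 31 = 294 left.
November 1986 has 30 days: 294 − 30 = 264 left.
December 1986 has 31 days: 264 − 31 = 233 left.
January 1987 has 31 days: 233 − 31 = 202 left.
February 1987 has 28 days (1987 is not a leap year): 202 − 28 = 174 left.
March 1987 has 31 days: 174 − 31 = 143 left.
April 1987 has 30 days: 143 − 30 = 113 left.
May 1987 has 31 days: 113 − 31 = 82 left.
June 1987 has 30 days: 82 − 30 = 52 left.
July 1987 has 31 days: 52 − 31 = 21 left.
21 days into August 1987 → August 21, 1987.

August 21, 1987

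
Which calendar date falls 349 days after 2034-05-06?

Adding 349 days from May 6, 2034.
May has 31 days, so 31 − 6 = 25 days remain after May 6, 2034; 349 − 25 = 324 left.
June 2034 has 30 days: 324 − 30 = 294 left.
July 2034 has 31 days: 294 − 31 = 263 left.
August 2034 has 31 days: 263 − 31 = 232 left.
September 2034 has 30 days: 232 − 30 = 202 left.
October 2034 has 31 days: 202 − 31 = 171 left.
November 2034 has 30 days: 171 − 30 = 141 left.
December 2034 has 31 days: 141 − 31 = 110 left.
January 2035 has 31 days: 110 − 31 = 79 left.
February 2035 has 28 days (2035 is not a leap year): 79 − 28 = 51 left.
March 2035 has 31 days: 51 − 31 = 20 left.
20 days into April 2035 → April 20, 2035.

April 20, 2035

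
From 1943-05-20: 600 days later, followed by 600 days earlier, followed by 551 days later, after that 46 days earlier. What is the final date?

October 6, 1944

Adding 600 days from May 20, 1943:
May has 31 days, so 31 − 20 = 11 days remain after May 20, 1943; 600 − 11 = 589 left.
June 1943 has 30 days: 589 − 30 = 559 left.
July 1943 has 31 days: 559 − 31 = 528 left.
August 1943 has 31 days: 528 − 31 = 497 left.
September 1943 has 30 days: 497 − 30 = 467 left.
October 1943 has 31 days: 467 − 31 = 436 left.
November 1943 has 30 days: 436 − 30 = 406 left.
December 1943 has 31 days: 406 − 31 = 375 left.
January 1944 has 31 days: 375 − 31 = 344 left.
February 1944 has 29 days (1944 is a leap year): 344 − 29 = 315 left.
March 1944 has 31 days: 315 − 31 = 284 left.
April 1944 has 30 days: 284 − 30 = 254 left.
May 1944 has 31 days: 254 − 31 = 223 left.
June 1944 has 30 days: 223 − 30 = 193 left.
July 1944 has 31 days: 193 − 31 = 162 left.
August 1944 has 31 days: 162 − 31 = 131 left.
September 1944 has 30 days: 131 − 30 = 101 left.
October 1944 has 31 days: 101 − 31 = 70 left.
November 1944 has 30 days: 70 − 30 = 40 left.
December 1944 has 31 days: 40 − 31 = 9 left.
9 days into January 1945 → January 9, 1945.
Counting back 600 days from January 9, 1945:
Going back 9 days from January 9, 1945 reaches the end of the previous month; 600 − 9 = 591 left.
December 1944 has 31 days: 591 − 31 = 560 left.
November 1944 has 30 days: 560 − 30 = 530 left.
October 1944 has 31 days: 530 − 31 = 499 left.
September 1944 has 30 days: 499 − 30 = 469 left.
August 1944 has 31 days: 469 − 31 = 438 left.
July 1944 has 31 days: 438 − 31 = 407 left.
June 1944 has 30 days: 407 − 30 = 377 left.
May 1944 has 31 days: 377 − 31 = 346 left.
April 1944 has 30 days: 346 − 30 = 316 left.
March 1944 has 31 days: 316 − 31 = 285 left.
February 1944 has 29 days (1944 is a leap year): 285 − 29 = 256 left.
January 1944 has 31 days: 256 − 31 = 225 left.
December 1943 has 31 days: 225 − 31 = 194 left.
November 1943 has 30 days: 194 − 30 = 164 left.
October 1943 has 31 days: 164 − 31 = 133 left.
September 1943 has 30 days: 133 − 30 = 103 left.
August 1943 has 31 days: 103 − 31 = 72 left.
July 1943 has 31 days: 72 − 31 = 41 left.
June 1943 has 30 days: 41 − 30 = 11 left.
May 1943 has 31 days; 31 − 11 = 20 → May 20, 1943.
Advancing 551 days from May 20, 1943:
May has 31 days, so 31 − 20 = 11 days remain after May 20, 1943; 551 − 11 = 540 left.
June 1943 has 30 days: 540 − 30 = 510 left.
July 1943 has 31 days: 510 − 31 = 479 left.
August 1943 has 31 days: 479 − 31 = 448 left.
September 1943 has 30 days: 448 − 30 = 418 left.
October 1943 has 31 days: 418 − 31 = 387 left.
November 1943 has 30 days: 387 − 30 = 357 left.
December 1943 has 31 days: 357 − 31 = 326 left.
January 1944 has 31 days: 326 − 31 = 295 left.
February 1944 has 29 days (1944 is a leap year): 295 − 29 = 266 left.
March 1944 has 31 days: 266 − 31 = 235 left.
April 1944 has 30 days: 235 − 30 = 205 left.
May 1944 has 31 days: 205 − 31 = 174 left.
June 1944 has 30 days: 174 − 30 = 144 left.
July 1944 has 31 days: 144 − 31 = 113 left.
August 1944 has 31 days: 113 − 31 = 82 left.
September 1944 has 30 days: 82 − 30 = 52 left.
October 1944 has 31 days: 52 − 31 = 21 left.
21 days into November 1944 → November 21, 1944.
Going back 46 days from November 21, 1944:
Going back 21 days from November 21, 1944 reaches the end of the previous month; 46 − 21 = 25 left.
October 1944 has 31 days; 31 − 25 = 6 → October 6, 1944.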